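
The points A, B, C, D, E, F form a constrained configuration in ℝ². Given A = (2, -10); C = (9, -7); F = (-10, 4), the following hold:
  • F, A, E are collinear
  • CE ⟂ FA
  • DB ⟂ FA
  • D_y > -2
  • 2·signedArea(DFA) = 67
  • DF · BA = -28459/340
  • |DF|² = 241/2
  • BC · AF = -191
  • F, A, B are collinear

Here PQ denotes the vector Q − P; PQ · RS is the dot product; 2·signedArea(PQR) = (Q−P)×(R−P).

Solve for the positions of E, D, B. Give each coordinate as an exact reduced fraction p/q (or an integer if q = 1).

B = (-277/85, -657/170)
D = (-1/2, -3/2)
E = (296/85, -997/85)

1. E_x = 296/85  [F, A, E are collinear ∩ CE ⟂ FA]
2. E_y = -997/85  [F, A, E are collinear ∩ CE ⟂ FA]
   → E = (296/85, -997/85)
3. B_x = -277/85  [F, A, B are collinear ∩ BC · AF = -191]
4. B_y = -657/170  [F, A, B are collinear ∩ BC · AF = -191]
   → B = (-277/85, -657/170)
5. D_x = -1/2  [2·signedArea(DFA) = 67 ∩ DB ⟂ FA]
6. D_y = -3/2  [2·signedArea(DFA) = 67 ∩ DB ⟂ FA]
   → D = (-1/2, -3/2)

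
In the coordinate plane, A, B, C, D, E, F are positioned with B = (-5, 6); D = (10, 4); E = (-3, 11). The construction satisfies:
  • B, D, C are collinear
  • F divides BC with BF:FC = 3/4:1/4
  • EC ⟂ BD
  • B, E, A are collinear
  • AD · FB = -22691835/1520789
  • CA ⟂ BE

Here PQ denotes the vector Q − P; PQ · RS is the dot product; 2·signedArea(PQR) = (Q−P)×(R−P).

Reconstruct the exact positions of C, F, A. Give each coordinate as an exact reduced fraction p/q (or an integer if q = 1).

A = (-32405/6641, 41846/6641)
C = (-845/229, 1334/229)
F = (-920/229, 1344/229)

1. C_x = -845/229  [B, D, C are collinear ∩ EC ⟂ BD]
2. C_y = 1334/229  [B, D, C are collinear ∩ EC ⟂ BD]
   → C = (-845/229, 1334/229)
3. F_x = -920/229  [F divides BC with BF:FC = 3/4:1/4]
4. F_y = 1344/229  [F divides BC with BF:FC = 3/4:1/4]
   → F = (-920/229, 1344/229)
5. A_x = -32405/6641  [B, E, A are collinear ∩ CA ⟂ BE]
6. A_y = 41846/6641  [B, E, A are collinear ∩ CA ⟂ BE]
   → A = (-32405/6641, 41846/6641)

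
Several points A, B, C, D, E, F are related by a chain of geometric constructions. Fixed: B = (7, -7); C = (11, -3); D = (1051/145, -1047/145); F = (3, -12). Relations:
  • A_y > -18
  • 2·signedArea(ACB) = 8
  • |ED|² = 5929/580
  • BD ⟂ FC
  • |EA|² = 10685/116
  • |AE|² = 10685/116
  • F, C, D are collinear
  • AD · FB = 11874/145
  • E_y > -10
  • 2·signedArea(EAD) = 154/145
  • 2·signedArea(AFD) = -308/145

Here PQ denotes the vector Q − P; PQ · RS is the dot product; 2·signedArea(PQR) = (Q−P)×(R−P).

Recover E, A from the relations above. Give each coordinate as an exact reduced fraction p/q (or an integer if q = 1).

1. A_x = -1  [2·signedArea(AFD) = -308/145 ∩ 2·signedArea(ACB) = 8]
2. A_y = -17  [2·signedArea(AFD) = -308/145 ∩ 2·signedArea(ACB) = 8]
   → A = (-1, -17)
3. E_x = 743/145  [line -1418/145·x + 1196/145·y + 3752/29 = 0 ∩ |AE|² = 10685/116]
4. E_y = -2787/290  [line -1418/145·x + 1196/145·y + 3752/29 = 0 ∩ |AE|² = 10685/116]
   → E = (743/145, -2787/290)

A = (-1, -17)
E = (743/145, -2787/290)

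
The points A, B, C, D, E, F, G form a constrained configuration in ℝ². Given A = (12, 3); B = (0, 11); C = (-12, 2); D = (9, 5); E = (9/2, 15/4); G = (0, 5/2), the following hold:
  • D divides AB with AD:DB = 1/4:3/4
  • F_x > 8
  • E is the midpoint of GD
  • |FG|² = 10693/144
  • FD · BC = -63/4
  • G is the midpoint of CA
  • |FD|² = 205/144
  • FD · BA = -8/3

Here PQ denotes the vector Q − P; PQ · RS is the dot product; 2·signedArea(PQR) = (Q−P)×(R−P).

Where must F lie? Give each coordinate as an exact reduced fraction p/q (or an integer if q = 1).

F = (17/2, 47/12)

1. F_x = 17/2  [FD · BA = -8/3 ∩ FD · BC = -63/4]
2. F_y = 47/12  [FD · BA = -8/3 ∩ FD · BC = -63/4]
   → F = (17/2, 47/12)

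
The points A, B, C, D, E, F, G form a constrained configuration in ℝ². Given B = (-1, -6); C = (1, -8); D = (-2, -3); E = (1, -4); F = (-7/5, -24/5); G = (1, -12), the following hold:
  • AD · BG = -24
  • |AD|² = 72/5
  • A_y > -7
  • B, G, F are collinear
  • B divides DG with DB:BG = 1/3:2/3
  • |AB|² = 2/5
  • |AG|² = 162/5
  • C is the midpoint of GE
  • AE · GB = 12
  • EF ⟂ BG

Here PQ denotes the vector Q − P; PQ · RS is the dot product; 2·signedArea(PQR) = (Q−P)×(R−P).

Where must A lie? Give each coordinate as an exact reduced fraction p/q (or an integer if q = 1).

1. A_x = -4/5  [line -2·x + 6·y + 38 = 0 ∩ |AG|² = 162/5]
2. A_y = -33/5  [line -2·x + 6·y + 38 = 0 ∩ |AG|² = 162/5]
   → A = (-4/5, -33/5)

A = (-4/5, -33/5)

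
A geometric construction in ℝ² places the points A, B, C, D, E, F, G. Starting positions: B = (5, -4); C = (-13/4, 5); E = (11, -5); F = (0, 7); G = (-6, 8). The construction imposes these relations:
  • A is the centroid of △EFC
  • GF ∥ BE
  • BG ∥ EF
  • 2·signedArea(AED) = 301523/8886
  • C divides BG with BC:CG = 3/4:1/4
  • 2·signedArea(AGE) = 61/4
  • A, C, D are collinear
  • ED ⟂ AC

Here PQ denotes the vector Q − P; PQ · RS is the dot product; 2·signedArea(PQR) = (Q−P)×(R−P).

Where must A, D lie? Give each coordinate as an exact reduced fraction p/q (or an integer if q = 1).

1. A_x = 31/12  [A is the centroid of △EFC]
2. A_y = 7/3  [A is the centroid of △EFC]
   → A = (31/12, 7/3)
3. D_x = 18243/1481  [A, C, D are collinear ∩ ED ⟂ AC]
4. D_y = -3135/1481  [A, C, D are collinear ∩ ED ⟂ AC]
   → D = (18243/1481, -3135/1481)

A = (31/12, 7/3)
D = (18243/1481, -3135/1481)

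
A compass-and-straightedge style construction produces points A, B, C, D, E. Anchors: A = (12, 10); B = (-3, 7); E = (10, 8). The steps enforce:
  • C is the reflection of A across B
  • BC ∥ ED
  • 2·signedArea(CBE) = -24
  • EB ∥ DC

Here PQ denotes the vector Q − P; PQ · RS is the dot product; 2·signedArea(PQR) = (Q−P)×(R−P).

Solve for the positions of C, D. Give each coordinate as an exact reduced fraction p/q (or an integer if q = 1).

C = (-18, 4)
D = (-5, 5)

1. C_x = -18  [C is the reflection of A across B]
2. C_y = 4  [C is the reflection of A across B]
   → C = (-18, 4)
3. D_x = -5  [EB ∥ DC ∩ BC ∥ ED]
4. D_y = 5  [EB ∥ DC ∩ BC ∥ ED]
   → D = (-5, 5)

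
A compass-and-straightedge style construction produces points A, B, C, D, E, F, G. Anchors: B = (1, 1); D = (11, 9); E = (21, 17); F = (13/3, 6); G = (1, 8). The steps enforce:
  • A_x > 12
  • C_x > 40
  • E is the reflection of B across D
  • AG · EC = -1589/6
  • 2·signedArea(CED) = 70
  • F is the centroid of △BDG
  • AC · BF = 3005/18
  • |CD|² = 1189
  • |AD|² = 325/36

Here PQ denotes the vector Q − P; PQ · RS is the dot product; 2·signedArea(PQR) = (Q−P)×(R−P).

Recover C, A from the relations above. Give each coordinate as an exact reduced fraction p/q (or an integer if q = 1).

1. C_x = 41  [line 8·x + -10·y + -68 = 0 ∩ |CD|² = 1189]
2. C_y = 26  [line 8·x + -10·y + -68 = 0 ∩ |CD|² = 1189]
   → C = (41, 26)
3. A_x = 38/3  [AC · BF = 3005/18 ∩ AG · EC = -1589/6]
4. A_y = 23/2  [AC · BF = 3005/18 ∩ AG · EC = -1589/6]
   → A = (38/3, 23/2)

A = (38/3, 23/2)
C = (41, 26)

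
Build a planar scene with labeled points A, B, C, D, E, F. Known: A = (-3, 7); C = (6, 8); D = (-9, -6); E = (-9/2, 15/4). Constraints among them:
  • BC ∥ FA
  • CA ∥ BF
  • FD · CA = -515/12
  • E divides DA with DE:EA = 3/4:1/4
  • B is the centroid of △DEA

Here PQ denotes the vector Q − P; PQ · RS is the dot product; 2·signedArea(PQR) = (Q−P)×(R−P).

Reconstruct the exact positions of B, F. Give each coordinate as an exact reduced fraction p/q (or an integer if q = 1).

B = (-11/2, 19/12)
F = (-29/2, 7/12)

1. B_x = -11/2  [B is the centroid of △DEA]
2. B_y = 19/12  [B is the centroid of △DEA]
   → B = (-11/2, 19/12)
3. F_x = -29/2  [BC ∥ FA ∩ CA ∥ BF]
4. F_y = 7/12  [BC ∥ FA ∩ CA ∥ BF]
   → F = (-29/2, 7/12)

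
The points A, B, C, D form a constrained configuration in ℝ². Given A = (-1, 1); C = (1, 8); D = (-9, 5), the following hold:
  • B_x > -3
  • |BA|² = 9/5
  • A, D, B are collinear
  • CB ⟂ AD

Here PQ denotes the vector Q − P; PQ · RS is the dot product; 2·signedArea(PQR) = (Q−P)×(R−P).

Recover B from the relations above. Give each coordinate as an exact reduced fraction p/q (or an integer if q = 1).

1. B_x = -11/5  [A, D, B are collinear ∩ CB ⟂ AD]
2. B_y = 8/5  [A, D, B are collinear ∩ CB ⟂ AD]
   → B = (-11/5, 8/5)

B = (-11/5, 8/5)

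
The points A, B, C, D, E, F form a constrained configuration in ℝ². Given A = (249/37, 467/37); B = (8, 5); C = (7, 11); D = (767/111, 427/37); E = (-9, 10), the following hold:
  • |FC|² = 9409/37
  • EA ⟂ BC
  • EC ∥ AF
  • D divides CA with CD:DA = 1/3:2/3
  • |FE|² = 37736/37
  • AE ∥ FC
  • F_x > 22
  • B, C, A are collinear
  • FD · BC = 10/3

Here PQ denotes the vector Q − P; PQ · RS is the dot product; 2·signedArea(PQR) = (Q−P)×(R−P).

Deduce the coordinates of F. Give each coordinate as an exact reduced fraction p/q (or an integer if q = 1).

1. F_x = 841/37  [AE ∥ FC ∩ EC ∥ AF]
2. F_y = 504/37  [AE ∥ FC ∩ EC ∥ AF]
   → F = (841/37, 504/37)

F = (841/37, 504/37)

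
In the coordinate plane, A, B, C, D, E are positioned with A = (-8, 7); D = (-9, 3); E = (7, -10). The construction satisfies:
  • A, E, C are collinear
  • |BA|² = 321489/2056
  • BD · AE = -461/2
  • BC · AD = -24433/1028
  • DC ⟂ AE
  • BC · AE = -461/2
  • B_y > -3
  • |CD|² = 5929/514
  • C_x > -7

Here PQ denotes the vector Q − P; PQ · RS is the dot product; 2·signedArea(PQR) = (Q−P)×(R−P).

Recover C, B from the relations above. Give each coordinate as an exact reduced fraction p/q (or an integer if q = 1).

B = (281/1028, -2443/1028)
C = (-3317/514, 2697/514)

1. C_x = -3317/514  [A, E, C are collinear ∩ DC ⟂ AE]
2. C_y = 2697/514  [A, E, C are collinear ∩ DC ⟂ AE]
   → C = (-3317/514, 2697/514)
3. B_x = 281/1028  [BC · AE = -461/2 ∩ BC · AD = -24433/1028]
4. B_y = -2443/1028  [BC · AE = -461/2 ∩ BC · AD = -24433/1028]
   → B = (281/1028, -2443/1028)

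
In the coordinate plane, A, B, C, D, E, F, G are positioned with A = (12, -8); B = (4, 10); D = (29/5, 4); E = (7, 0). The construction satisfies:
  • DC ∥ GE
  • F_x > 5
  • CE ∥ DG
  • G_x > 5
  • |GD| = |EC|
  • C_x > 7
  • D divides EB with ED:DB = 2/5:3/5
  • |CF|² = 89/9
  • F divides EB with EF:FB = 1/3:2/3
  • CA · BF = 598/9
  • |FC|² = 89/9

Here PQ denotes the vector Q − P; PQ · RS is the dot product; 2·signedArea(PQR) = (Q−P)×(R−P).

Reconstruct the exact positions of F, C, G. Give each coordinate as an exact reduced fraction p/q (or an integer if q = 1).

1. F_x = 6  [F divides EB with EF:FB = 1/3:2/3]
2. F_y = 10/3  [F divides EB with EF:FB = 1/3:2/3]
   → F = (6, 10/3)
3. C_x = 23/3  [line -2·x + 20/3·y + 98/9 = 0 ∩ |CF|² = 89/9]
4. C_y = 2/3  [line -2·x + 20/3·y + 98/9 = 0 ∩ |CF|² = 89/9]
   → C = (23/3, 2/3)
5. G_x = 77/15  [DC ∥ GE ∩ CE ∥ DG]
6. G_y = 10/3  [DC ∥ GE ∩ CE ∥ DG]
   → G = (77/15, 10/3)

C = (23/3, 2/3)
F = (6, 10/3)
G = (77/15, 10/3)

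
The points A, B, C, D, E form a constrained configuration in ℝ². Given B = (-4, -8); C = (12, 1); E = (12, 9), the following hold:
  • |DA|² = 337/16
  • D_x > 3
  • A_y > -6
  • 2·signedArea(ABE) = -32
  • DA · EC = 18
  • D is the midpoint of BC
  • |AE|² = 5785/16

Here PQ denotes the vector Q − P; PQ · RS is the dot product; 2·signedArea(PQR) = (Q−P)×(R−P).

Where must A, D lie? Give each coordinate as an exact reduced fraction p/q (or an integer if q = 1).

A = (0, -23/4)
D = (4, -7/2)

1. D_x = 4  [D is the midpoint of BC]
2. D_y = -7/2  [D is the midpoint of BC]
   → D = (4, -7/2)
3. A_x = 0  [2·signedArea(ABE) = -32 ∩ DA · EC = 18]
4. A_y = -23/4  [2·signedArea(ABE) = -32 ∩ DA · EC = 18]
   → A = (0, -23/4)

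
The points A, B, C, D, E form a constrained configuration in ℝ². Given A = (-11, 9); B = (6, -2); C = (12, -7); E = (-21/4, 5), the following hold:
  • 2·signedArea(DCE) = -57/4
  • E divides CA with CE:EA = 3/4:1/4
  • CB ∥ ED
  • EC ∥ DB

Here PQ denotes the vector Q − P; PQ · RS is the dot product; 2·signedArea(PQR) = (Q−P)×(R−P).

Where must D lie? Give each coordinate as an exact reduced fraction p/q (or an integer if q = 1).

1. D_x = -45/4  [EC ∥ DB ∩ CB ∥ ED]
2. D_y = 10  [EC ∥ DB ∩ CB ∥ ED]
   → D = (-45/4, 10)

D = (-45/4, 10)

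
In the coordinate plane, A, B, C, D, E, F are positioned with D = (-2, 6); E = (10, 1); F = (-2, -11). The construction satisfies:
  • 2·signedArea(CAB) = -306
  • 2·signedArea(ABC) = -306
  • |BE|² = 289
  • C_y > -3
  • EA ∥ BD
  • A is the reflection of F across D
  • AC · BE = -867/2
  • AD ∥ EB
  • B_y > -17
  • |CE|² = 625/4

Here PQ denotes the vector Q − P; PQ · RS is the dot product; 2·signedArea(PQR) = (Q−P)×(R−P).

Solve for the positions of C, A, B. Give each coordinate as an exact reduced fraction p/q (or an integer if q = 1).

1. A_x = -2  [A is the reflection of F across D]
2. A_y = 23  [A is the reflection of F across D]
   → A = (-2, 23)
3. B_x = 10  [EA ∥ BD ∩ AD ∥ EB]
4. B_y = -16  [EA ∥ BD ∩ AD ∥ EB]
   → B = (10, -16)
5. C_x = -2  [2·signedArea(CAB) = -306 ∩ AC · BE = -867/2]
6. C_y = -5/2  [2·signedArea(CAB) = -306 ∩ AC · BE = -867/2]
   → C = (-2, -5/2)

A = (-2, 23)
B = (10, -16)
C = (-2, -5/2)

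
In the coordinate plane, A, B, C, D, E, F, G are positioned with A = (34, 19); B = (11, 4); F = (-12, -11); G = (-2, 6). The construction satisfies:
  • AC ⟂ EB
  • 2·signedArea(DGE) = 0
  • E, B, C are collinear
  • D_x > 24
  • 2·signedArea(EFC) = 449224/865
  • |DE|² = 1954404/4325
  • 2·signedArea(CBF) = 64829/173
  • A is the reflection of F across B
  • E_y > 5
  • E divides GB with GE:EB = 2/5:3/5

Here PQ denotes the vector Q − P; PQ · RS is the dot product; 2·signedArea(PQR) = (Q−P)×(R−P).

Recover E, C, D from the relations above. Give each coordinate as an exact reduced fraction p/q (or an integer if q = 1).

C = (5400/173, 154/173)
D = (20942/865, 1702/865)
E = (16/5, 26/5)

1. E_x = 16/5  [E divides GB with GE:EB = 2/5:3/5]
2. E_y = 26/5  [E divides GB with GE:EB = 2/5:3/5]
   → E = (16/5, 26/5)
3. C_x = 5400/173  [E, B, C are collinear ∩ AC ⟂ EB]
4. C_y = 154/173  [E, B, C are collinear ∩ AC ⟂ EB]
   → C = (5400/173, 154/173)
5. D_x = 20942/865  [line 4/5·x + 26/5·y + -148/5 = 0 ∩ |DE|² = 1954404/4325]
6. D_y = 1702/865  [line 4/5·x + 26/5·y + -148/5 = 0 ∩ |DE|² = 1954404/4325]
   → D = (20942/865, 1702/865)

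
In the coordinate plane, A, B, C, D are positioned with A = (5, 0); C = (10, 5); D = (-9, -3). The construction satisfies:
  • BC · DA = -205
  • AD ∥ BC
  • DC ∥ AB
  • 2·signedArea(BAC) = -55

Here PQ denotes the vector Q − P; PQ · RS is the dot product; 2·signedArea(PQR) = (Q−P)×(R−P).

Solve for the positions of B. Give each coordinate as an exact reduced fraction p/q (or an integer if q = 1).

B = (24, 8)

1. B_x = 24  [AD ∥ BC ∩ DC ∥ AB]
2. B_y = 8  [AD ∥ BC ∩ DC ∥ AB]
   → B = (24, 8)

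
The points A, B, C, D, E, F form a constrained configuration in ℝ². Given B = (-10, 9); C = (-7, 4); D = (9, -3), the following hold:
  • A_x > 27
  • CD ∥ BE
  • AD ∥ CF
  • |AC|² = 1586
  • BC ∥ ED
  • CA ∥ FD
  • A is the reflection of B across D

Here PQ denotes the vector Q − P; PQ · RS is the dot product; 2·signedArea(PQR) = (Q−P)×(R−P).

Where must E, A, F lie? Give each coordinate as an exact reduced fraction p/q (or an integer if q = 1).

A = (28, -15)
E = (6, 2)
F = (-26, 16)

1. E_x = 6  [BC ∥ ED ∩ CD ∥ BE]
2. E_y = 2  [BC ∥ ED ∩ CD ∥ BE]
   → E = (6, 2)
3. A_x = 28  [A is the reflection of B across D]
4. A_y = -15  [A is the reflection of B across D]
   → A = (28, -15)
5. F_x = -26  [CA ∥ FD ∩ AD ∥ CF]
6. F_y = 16  [CA ∥ FD ∩ AD ∥ CF]
   → F = (-26, 16)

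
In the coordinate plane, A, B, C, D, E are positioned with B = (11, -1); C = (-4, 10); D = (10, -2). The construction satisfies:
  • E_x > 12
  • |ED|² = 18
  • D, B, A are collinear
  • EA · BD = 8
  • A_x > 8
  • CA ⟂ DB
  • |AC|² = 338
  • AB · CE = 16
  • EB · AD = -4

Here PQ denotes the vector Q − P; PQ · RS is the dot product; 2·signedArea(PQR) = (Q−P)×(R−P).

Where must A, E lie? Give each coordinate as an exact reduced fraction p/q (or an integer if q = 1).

A = (9, -3)
E = (13, 1)

1. A_x = 9  [D, B, A are collinear ∩ CA ⟂ DB]
2. A_y = -3  [D, B, A are collinear ∩ CA ⟂ DB]
   → A = (9, -3)
3. E_x = 13  [line -1·x + -1·y + 14 = 0 ∩ |ED|² = 18]
4. E_y = 1  [line -1·x + -1·y + 14 = 0 ∩ |ED|² = 18]
   → E = (13, 1)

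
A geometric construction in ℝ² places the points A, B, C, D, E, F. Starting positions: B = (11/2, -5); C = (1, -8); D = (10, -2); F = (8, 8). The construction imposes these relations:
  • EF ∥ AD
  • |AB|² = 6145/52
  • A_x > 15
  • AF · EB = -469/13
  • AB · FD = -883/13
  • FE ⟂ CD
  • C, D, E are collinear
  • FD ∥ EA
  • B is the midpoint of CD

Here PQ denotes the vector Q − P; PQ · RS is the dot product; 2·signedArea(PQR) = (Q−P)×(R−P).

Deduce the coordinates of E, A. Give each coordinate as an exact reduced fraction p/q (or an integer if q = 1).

1. E_x = 172/13  [C, D, E are collinear ∩ FE ⟂ CD]
2. E_y = 2/13  [C, D, E are collinear ∩ FE ⟂ CD]
   → E = (172/13, 2/13)
3. A_x = 198/13  [EF ∥ AD ∩ FD ∥ EA]
4. A_y = -128/13  [EF ∥ AD ∩ FD ∥ EA]
   → A = (198/13, -128/13)

A = (198/13, -128/13)
E = (172/13, 2/13)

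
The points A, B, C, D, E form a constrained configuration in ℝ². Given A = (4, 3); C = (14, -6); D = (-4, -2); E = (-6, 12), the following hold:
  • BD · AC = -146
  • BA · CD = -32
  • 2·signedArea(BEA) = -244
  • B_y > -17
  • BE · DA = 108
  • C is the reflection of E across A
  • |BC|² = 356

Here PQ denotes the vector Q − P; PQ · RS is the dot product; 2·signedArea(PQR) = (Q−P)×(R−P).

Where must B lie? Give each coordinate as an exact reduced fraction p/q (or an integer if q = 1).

B = (-2, -16)

1. B_x = -2  [BD · AC = -146 ∩ 2·signedArea(BEA) = -244]
2. B_y = -16  [BD · AC = -146 ∩ 2·signedArea(BEA) = -244]
   → B = (-2, -16)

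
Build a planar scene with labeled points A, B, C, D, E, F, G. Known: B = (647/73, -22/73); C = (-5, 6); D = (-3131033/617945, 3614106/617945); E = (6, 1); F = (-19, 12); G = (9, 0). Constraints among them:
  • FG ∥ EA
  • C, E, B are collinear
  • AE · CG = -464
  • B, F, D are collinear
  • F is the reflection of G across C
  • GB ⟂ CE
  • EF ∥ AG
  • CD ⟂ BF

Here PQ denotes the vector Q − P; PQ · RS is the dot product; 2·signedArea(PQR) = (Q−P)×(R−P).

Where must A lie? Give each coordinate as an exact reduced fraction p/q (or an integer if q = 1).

A = (34, -11)

1. A_x = 34  [EF ∥ AG ∩ FG ∥ EA]
2. A_y = -11  [EF ∥ AG ∩ FG ∥ EA]
   → A = (34, -11)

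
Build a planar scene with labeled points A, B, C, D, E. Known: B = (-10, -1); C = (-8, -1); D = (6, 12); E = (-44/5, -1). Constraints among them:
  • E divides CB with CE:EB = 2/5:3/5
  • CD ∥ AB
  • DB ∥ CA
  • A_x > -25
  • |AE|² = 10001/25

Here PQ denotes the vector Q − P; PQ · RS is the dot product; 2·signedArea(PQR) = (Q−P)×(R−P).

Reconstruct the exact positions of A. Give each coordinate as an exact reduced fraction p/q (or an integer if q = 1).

A = (-24, -14)

1. A_x = -24  [CD ∥ AB ∩ DB ∥ CA]
2. A_y = -14  [CD ∥ AB ∩ DB ∥ CA]
   → A = (-24, -14)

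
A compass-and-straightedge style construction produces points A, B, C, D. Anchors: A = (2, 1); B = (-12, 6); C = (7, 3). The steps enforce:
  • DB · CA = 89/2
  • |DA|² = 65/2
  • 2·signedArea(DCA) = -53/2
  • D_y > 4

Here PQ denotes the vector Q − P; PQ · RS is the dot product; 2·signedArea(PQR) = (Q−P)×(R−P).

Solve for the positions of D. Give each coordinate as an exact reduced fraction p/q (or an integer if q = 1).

D = (-5/2, 9/2)

1. D_x = -5/2  [2·signedArea(DCA) = -53/2 ∩ DB · CA = 89/2]
2. D_y = 9/2  [2·signedArea(DCA) = -53/2 ∩ DB · CA = 89/2]
   → D = (-5/2, 9/2)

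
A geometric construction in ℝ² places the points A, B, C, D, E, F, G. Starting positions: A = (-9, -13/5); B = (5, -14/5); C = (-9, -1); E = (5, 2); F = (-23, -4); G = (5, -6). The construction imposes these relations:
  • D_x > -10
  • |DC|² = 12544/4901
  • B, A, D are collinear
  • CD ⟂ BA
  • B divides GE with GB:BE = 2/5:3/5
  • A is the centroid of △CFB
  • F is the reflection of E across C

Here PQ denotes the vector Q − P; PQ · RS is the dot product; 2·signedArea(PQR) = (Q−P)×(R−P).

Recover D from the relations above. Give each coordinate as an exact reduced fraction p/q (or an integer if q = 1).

1. D_x = -44221/4901  [B, A, D are collinear ∩ CD ⟂ BA]
2. D_y = -12741/4901  [B, A, D are collinear ∩ CD ⟂ BA]
   → D = (-44221/4901, -12741/4901)

D = (-44221/4901, -12741/4901)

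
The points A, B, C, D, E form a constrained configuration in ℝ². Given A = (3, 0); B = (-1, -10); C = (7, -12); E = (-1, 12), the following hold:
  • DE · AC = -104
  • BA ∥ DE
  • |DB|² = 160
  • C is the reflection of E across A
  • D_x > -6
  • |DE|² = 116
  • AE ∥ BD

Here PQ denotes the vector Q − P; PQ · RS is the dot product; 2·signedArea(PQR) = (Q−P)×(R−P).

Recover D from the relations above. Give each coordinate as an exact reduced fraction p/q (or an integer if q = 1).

D = (-5, 2)

1. D_x = -5  [BA ∥ DE ∩ AE ∥ BD]
2. D_y = 2  [BA ∥ DE ∩ AE ∥ BD]
   → D = (-5, 2)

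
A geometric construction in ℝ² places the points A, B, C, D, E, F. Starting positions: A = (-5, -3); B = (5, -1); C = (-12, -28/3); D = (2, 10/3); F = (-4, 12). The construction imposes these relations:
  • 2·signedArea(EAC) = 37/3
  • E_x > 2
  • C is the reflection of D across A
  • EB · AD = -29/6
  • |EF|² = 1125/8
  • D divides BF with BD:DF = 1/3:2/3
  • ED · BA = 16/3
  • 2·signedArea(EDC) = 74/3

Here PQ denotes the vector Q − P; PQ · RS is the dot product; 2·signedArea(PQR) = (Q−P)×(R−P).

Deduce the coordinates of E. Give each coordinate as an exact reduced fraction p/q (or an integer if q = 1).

1. E_x = 11/4  [ED · BA = 16/3 ∩ 2·signedArea(EDC) = 74/3]
2. E_y = 9/4  [ED · BA = 16/3 ∩ 2·signedArea(EDC) = 74/3]
   → E = (11/4, 9/4)

E = (11/4, 9/4)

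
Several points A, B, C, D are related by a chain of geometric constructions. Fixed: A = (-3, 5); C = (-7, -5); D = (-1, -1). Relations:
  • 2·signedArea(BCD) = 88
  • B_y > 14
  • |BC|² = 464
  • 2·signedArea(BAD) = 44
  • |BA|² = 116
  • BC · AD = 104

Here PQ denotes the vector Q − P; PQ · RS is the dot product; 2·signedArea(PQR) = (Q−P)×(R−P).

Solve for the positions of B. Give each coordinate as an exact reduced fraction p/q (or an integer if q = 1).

B = (1, 15)

1. B_x = 1  [2·signedArea(BCD) = 88 ∩ 2·signedArea(BAD) = 44]
2. B_y = 15  [2·signedArea(BCD) = 88 ∩ 2·signedArea(BAD) = 44]
   → B = (1, 15)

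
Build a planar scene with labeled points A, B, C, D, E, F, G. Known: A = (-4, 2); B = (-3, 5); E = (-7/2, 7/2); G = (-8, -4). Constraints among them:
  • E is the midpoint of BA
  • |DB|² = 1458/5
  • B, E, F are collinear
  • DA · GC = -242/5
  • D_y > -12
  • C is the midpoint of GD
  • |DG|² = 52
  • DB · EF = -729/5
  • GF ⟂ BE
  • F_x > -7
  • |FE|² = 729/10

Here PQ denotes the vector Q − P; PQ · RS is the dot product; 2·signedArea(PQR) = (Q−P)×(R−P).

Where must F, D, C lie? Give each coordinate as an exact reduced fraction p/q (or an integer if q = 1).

C = (-41/5, -38/5)
D = (-42/5, -56/5)
F = (-31/5, -23/5)

1. F_x = -31/5  [B, E, F are collinear ∩ GF ⟂ BE]
2. F_y = -23/5  [B, E, F are collinear ∩ GF ⟂ BE]
   → F = (-31/5, -23/5)
3. D_x = -42/5  [line 27/10·x + 81/10·y + 567/5 = 0 ∩ |DB|² = 1458/5]
4. D_y = -56/5  [line 27/10·x + 81/10·y + 567/5 = 0 ∩ |DB|² = 1458/5]
   → D = (-42/5, -56/5)
5. C_x = -41/5  [C is the midpoint of GD]
6. C_y = -38/5  [C is the midpoint of GD]
   → C = (-41/5, -38/5)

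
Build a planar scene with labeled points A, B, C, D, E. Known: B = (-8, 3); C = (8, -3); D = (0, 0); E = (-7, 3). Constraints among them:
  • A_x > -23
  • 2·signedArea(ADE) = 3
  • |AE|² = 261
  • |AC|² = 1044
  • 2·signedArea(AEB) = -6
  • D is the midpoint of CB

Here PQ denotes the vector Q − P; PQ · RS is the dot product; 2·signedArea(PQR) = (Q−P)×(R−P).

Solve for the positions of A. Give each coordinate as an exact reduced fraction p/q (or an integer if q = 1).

A = (-22, 9)

1. A_x = -22  [2·signedArea(AEB) = -6 ∩ 2·signedArea(ADE) = 3]
2. A_y = 9  [2·signedArea(AEB) = -6 ∩ 2·signedArea(ADE) = 3]
   → A = (-22, 9)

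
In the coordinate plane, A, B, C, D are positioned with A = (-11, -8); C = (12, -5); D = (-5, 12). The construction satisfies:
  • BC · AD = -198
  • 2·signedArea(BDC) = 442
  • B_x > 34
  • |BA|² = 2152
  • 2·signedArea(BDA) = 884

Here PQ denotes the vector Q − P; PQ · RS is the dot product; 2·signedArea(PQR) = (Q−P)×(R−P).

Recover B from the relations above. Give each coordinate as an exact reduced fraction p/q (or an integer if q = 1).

1. B_x = 35  [2·signedArea(BDC) = 442 ∩ 2·signedArea(BDA) = 884]
2. B_y = -2  [2·signedArea(BDC) = 442 ∩ 2·signedArea(BDA) = 884]
   → B = (35, -2)

B = (35, -2)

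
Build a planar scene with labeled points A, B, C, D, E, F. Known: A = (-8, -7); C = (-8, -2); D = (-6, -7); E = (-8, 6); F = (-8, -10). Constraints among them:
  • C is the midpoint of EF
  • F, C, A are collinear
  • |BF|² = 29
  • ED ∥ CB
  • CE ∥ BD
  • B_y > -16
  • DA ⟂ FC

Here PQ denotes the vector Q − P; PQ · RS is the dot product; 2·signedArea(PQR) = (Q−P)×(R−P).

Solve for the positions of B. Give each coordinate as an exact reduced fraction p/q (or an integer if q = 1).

B = (-6, -15)

1. B_x = -6  [CE ∥ BD ∩ ED ∥ CB]
2. B_y = -15  [CE ∥ BD ∩ ED ∥ CB]
   → B = (-6, -15)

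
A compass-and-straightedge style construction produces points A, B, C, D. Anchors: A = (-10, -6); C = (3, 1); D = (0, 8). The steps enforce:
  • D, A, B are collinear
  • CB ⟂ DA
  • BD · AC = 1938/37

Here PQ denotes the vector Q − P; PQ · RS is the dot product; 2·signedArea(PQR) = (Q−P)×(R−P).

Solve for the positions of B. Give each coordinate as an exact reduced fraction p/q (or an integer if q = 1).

1. B_x = -85/37  [D, A, B are collinear ∩ CB ⟂ DA]
2. B_y = 177/37  [D, A, B are collinear ∩ CB ⟂ DA]
   → B = (-85/37, 177/37)

B = (-85/37, 177/37)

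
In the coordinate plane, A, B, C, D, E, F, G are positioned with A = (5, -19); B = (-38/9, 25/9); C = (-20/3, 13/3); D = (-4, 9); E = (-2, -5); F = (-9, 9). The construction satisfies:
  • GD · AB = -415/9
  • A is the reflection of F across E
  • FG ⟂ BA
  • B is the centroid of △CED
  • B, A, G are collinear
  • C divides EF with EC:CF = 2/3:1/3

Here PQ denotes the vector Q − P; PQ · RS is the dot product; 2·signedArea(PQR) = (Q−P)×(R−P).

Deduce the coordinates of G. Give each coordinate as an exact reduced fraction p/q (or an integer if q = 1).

G = (-65085/9061, 88521/9061)

1. G_x = -65085/9061  [B, A, G are collinear ∩ FG ⟂ BA]
2. G_y = 88521/9061  [B, A, G are collinear ∩ FG ⟂ BA]
   → G = (-65085/9061, 88521/9061)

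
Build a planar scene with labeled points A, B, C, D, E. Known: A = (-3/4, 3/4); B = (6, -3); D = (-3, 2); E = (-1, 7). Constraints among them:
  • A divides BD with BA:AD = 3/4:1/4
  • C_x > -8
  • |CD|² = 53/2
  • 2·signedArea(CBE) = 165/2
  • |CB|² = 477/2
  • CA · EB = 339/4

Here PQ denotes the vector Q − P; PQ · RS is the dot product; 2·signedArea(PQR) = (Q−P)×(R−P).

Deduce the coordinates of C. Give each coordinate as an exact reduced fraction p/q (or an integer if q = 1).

C = (-15/2, 9/2)

1. C_x = -15/2  [2·signedArea(CBE) = 165/2 ∩ CA · EB = 339/4]
2. C_y = 9/2  [2·signedArea(CBE) = 165/2 ∩ CA · EB = 339/4]
   → C = (-15/2, 9/2)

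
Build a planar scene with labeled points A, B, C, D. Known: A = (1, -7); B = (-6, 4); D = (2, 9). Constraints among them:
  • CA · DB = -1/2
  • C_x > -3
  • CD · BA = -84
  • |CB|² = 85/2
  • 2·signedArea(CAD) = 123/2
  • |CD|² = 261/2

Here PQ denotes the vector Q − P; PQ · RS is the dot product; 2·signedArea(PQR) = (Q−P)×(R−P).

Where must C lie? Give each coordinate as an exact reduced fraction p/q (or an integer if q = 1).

1. C_x = -5/2  [CD · BA = -84 ∩ 2·signedArea(CAD) = 123/2]
2. C_y = -3/2  [CD · BA = -84 ∩ 2·signedArea(CAD) = 123/2]
   → C = (-5/2, -3/2)

C = (-5/2, -3/2)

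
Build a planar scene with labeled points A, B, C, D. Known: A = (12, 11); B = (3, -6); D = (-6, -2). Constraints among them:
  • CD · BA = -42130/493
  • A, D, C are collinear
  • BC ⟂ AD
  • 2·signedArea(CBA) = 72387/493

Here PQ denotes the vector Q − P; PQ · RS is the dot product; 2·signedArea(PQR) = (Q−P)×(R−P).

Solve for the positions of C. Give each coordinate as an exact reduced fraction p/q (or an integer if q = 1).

1. C_x = -978/493  [A, D, C are collinear ∩ BC ⟂ AD]
2. C_y = 444/493  [A, D, C are collinear ∩ BC ⟂ AD]
   → C = (-978/493, 444/493)

C = (-978/493, 444/493)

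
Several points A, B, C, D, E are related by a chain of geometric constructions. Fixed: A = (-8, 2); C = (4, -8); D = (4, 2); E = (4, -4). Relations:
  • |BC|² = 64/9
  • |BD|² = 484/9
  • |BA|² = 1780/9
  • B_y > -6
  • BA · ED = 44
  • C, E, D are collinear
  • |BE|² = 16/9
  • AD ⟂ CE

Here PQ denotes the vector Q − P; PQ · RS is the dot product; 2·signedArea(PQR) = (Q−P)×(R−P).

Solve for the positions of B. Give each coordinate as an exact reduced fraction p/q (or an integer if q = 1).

1. B_y = -16/3  [BA · ED = 44]
2. B_x = 4  [|BE|² = 16/9]
   → B = (4, -16/3)

B = (4, -16/3)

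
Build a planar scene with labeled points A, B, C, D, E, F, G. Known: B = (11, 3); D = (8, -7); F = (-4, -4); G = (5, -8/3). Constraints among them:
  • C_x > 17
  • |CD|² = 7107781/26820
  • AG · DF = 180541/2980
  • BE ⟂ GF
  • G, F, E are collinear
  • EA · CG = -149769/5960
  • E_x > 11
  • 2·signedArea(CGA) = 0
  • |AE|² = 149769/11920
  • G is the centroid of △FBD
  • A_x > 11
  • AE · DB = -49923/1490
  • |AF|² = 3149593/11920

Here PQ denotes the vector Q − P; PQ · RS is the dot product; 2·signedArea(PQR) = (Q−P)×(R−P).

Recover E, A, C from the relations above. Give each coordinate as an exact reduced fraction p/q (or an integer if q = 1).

A = (8324/745, 5457/2980)
C = (12923/745, 28291/4470)
E = (8711/745, -1248/745)

1. E_x = 8711/745  [G, F, E are collinear ∩ BE ⟂ GF]
2. E_y = -1248/745  [G, F, E are collinear ∩ BE ⟂ GF]
   → E = (8711/745, -1248/745)
3. A_x = 8324/745  [AE · DB = -49923/1490 ∩ AG · DF = 180541/2980]
4. A_y = 5457/2980  [AE · DB = -49923/1490 ∩ AG · DF = 180541/2980]
   → A = (8324/745, 5457/2980)
5. C_x = 12923/745  [2·signedArea(CGA) = 0 ∩ EA · CG = -149769/5960]
6. C_y = 28291/4470  [2·signedArea(CGA) = 0 ∩ EA · CG = -149769/5960]
   → C = (12923/745, 28291/4470)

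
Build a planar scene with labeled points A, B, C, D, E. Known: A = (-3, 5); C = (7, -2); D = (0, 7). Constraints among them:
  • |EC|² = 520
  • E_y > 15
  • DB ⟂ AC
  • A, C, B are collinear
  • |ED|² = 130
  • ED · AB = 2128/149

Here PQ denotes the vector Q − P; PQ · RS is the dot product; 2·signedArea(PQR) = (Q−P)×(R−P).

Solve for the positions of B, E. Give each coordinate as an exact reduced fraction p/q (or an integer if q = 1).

1. B_x = -287/149  [A, C, B are collinear ∩ DB ⟂ AC]
2. B_y = 633/149  [A, C, B are collinear ∩ DB ⟂ AC]
   → B = (-287/149, 633/149)
3. E_x = -7  [line -160/149·x + 112/149·y + -2912/149 = 0 ∩ |EC|² = 520]
4. E_y = 16  [line -160/149·x + 112/149·y + -2912/149 = 0 ∩ |EC|² = 520]
   → E = (-7, 16)

B = (-287/149, 633/149)
E = (-7, 16)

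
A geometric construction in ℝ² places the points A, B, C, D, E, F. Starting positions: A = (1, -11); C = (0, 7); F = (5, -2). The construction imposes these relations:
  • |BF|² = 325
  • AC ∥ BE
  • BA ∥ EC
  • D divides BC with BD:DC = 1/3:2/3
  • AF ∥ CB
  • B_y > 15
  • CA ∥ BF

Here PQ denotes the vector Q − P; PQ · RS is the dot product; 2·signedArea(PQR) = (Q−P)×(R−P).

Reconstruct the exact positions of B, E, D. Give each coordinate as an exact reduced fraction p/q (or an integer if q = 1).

1. B_x = 4  [CA ∥ BF ∩ AF ∥ CB]
2. B_y = 16  [CA ∥ BF ∩ AF ∥ CB]
   → B = (4, 16)
3. E_x = 3  [BA ∥ EC ∩ AC ∥ BE]
4. E_y = 34  [BA ∥ EC ∩ AC ∥ BE]
   → E = (3, 34)
5. D_x = 8/3  [D divides BC with BD:DC = 1/3:2/3]
6. D_y = 13  [D divides BC with BD:DC = 1/3:2/3]
   → D = (8/3, 13)

B = (4, 16)
D = (8/3, 13)
E = (3, 34)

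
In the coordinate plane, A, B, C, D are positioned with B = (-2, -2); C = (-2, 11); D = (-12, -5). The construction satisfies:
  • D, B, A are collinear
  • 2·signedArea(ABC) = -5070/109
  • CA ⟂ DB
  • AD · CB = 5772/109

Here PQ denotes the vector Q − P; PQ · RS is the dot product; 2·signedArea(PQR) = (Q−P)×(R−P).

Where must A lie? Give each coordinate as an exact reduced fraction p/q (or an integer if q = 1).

A = (172/109, -101/109)

1. A_x = 172/109  [D, B, A are collinear ∩ CA ⟂ DB]
2. A_y = -101/109  [D, B, A are collinear ∩ CA ⟂ DB]
   → A = (172/109, -101/109)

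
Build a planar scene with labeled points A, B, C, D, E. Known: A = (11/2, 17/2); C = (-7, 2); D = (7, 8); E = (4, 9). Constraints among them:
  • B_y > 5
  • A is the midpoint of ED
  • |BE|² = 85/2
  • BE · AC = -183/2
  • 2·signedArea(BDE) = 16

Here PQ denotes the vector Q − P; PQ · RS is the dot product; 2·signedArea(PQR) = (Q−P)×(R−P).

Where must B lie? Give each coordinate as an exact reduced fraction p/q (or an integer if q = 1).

1. B_x = -3/2  [BE · AC = -183/2 ∩ 2·signedArea(BDE) = 16]
2. B_y = 11/2  [BE · AC = -183/2 ∩ 2·signedArea(BDE) = 16]
   → B = (-3/2, 11/2)

B = (-3/2, 11/2)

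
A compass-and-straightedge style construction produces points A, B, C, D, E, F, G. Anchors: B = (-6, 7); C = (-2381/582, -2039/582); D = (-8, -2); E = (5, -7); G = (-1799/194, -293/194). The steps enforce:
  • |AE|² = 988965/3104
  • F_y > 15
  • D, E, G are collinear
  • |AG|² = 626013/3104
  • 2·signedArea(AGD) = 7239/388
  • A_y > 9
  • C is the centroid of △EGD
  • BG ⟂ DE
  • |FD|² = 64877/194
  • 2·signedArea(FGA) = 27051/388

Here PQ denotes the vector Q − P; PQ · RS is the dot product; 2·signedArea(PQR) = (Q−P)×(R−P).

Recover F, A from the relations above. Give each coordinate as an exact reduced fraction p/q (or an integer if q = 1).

A = (-617/776, 7669/776)
F = (-529/194, 3009/194)

1. A_x = -617/776  [line 95/194·x + 247/194·y + -4731/388 = 0 ∩ |AE|² = 988965/3104]
2. A_y = 7669/776  [line 95/194·x + 247/194·y + -4731/388 = 0 ∩ |AE|² = 988965/3104]
   → A = (-617/776, 7669/776)
3. F_x = -529/194  [line -8841/776·x + 6579/776·y + -63075/388 = 0 ∩ |FD|² = 64877/194]
4. F_y = 3009/194  [line -8841/776·x + 6579/776·y + -63075/388 = 0 ∩ |FD|² = 64877/194]
   → F = (-529/194, 3009/194)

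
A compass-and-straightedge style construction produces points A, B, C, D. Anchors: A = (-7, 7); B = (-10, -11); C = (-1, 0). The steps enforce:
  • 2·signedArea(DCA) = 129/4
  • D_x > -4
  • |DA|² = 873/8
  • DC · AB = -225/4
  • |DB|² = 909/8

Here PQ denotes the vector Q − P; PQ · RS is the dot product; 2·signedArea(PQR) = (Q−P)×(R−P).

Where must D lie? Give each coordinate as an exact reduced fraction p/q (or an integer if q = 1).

1. D_x = -13/4  [2·signedArea(DCA) = 129/4 ∩ DC · AB = -225/4]
2. D_y = -11/4  [2·signedArea(DCA) = 129/4 ∩ DC · AB = -225/4]
   → D = (-13/4, -11/4)

D = (-13/4, -11/4)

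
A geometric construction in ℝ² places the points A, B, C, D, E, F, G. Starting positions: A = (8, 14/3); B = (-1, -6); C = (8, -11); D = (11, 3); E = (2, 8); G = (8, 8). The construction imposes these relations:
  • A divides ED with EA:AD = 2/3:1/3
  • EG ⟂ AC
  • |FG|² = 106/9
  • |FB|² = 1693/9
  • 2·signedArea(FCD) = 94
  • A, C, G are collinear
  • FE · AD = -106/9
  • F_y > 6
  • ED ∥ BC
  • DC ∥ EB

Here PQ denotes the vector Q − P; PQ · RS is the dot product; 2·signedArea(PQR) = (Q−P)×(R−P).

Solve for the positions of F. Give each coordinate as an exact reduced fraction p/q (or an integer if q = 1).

F = (5, 19/3)

1. F_x = 5  [2·signedArea(FCD) = 94 ∩ FE · AD = -106/9]
2. F_y = 19/3  [2·signedArea(FCD) = 94 ∩ FE · AD = -106/9]
   → F = (5, 19/3)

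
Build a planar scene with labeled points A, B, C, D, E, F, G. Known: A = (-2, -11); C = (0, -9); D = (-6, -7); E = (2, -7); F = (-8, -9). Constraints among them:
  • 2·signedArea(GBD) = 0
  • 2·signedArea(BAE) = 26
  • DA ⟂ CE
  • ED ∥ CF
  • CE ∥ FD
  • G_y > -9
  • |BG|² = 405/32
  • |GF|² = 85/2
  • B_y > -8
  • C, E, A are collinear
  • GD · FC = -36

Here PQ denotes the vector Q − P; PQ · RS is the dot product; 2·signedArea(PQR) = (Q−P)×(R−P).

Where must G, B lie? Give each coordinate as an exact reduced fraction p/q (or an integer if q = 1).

B = (-39/8, -59/8)
G = (-3/2, -17/2)

1. G_x = -3/2  [GD · FC = -36]
2. G_y = -17/2  [|GF|² = 85/2]
   → G = (-3/2, -17/2)
3. B_x = -39/8  [2·signedArea(GBD) = 0 ∩ 2·signedArea(BAE) = 26]
4. B_y = -59/8  [2·signedArea(GBD) = 0 ∩ 2·signedArea(BAE) = 26]
   → B = (-39/8, -59/8)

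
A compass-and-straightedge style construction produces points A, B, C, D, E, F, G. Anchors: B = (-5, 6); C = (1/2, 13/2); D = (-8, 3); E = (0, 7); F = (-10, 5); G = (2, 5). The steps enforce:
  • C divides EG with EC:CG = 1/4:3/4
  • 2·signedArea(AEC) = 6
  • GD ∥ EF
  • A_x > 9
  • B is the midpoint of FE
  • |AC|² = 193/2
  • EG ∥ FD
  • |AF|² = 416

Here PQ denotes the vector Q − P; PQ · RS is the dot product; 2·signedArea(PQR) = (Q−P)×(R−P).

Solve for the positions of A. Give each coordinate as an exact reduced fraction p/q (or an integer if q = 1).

1. A_x = 10  [line 1/2·x + 1/2·y + -19/2 = 0 ∩ |AC|² = 193/2]
2. A_y = 9  [line 1/2·x + 1/2·y + -19/2 = 0 ∩ |AC|² = 193/2]
   → A = (10, 9)

A = (10, 9)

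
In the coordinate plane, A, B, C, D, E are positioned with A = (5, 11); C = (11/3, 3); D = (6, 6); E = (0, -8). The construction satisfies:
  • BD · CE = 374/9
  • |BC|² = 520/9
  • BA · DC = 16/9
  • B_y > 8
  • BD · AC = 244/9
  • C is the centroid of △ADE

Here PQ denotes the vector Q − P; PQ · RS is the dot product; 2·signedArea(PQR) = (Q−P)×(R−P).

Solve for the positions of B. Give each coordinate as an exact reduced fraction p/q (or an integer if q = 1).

1. B_x = 25/3  [BA · DC = 16/9 ∩ BD · CE = 374/9]
2. B_y = 9  [BA · DC = 16/9 ∩ BD · CE = 374/9]
   → B = (25/3, 9)

B = (25/3, 9)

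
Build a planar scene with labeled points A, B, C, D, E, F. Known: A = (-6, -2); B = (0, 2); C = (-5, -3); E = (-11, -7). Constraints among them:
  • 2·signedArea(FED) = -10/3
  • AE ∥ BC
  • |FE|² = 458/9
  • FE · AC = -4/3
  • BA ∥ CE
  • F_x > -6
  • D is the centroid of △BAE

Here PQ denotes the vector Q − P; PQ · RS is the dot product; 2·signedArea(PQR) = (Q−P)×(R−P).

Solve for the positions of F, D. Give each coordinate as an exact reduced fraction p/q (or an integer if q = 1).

1. F_x = -16/3  [line -1·x + 1·y + -8/3 = 0 ∩ |FE|² = 458/9]
2. F_y = -8/3  [line -1·x + 1·y + -8/3 = 0 ∩ |FE|² = 458/9]
   → F = (-16/3, -8/3)
3. D_x = -17/3  [D is the centroid of △BAE]
4. D_y = -7/3  [D is the centroid of △BAE]
   → D = (-17/3, -7/3)

D = (-17/3, -7/3)
F = (-16/3, -8/3)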